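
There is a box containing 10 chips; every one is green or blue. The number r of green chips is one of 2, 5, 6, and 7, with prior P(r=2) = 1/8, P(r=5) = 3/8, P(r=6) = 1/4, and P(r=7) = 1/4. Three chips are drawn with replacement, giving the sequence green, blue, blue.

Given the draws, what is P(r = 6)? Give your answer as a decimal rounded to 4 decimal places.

0.2339

Under each hypothesis, the probability of the observed sequence is: P(data | r = 2) = (2/10)(8/10)(8/10) = 0.128; P(data | r = 5) = (5/10)(5/10)(5/10) = 0.125; P(data | r = 6) = (6/10)(4/10)(4/10) = 0.096; P(data | r = 7) = (7/10)(3/10)(3/10) = 0.063.
The prior-weighted likelihoods are 1/8 · 0.128 = 0.016, 3/8 · 0.125 = 0.046875, 1/4 · 0.096 = 0.024, 1/4 · 0.063 = 0.01575; these sum to 0.10262.
Hence P(r = 6 | data) = (0.024) / (0.10262) = 0.23386.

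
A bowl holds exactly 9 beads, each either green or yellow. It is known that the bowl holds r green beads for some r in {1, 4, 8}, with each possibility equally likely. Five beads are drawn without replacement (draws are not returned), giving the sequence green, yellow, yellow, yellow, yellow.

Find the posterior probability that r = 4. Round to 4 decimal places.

Under each hypothesis, the probability of the observed sequence is: P(data | r = 1) = (1/9)(8/8)(7/7)(6/6)(5/5) = 1/9; P(data | r = 4) = (4/9)(5/8)(4/7)(3/6)(2/5) = 2/63; P(data | r = 8) = (8/9)(1/8)(0/7) = 0.
Weighting by the prior gives 1/3 · 1/9 = 1/27, 1/3 · 2/63 = 2/189, 1/3 · 0 = 0; summing to 1/21.
By Bayes' rule, P(r = 4 | data) = (2/189) / (1/21) = 2/9.

0.2222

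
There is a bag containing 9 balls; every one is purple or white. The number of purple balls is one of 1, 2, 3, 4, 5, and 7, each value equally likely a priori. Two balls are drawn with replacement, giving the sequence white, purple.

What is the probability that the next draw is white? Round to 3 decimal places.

For each hypothesis, P(data | H) works out to: P(data | r = 1) = (8/9)(1/9) = 8/81; P(data | r = 2) = (7/9)(2/9) = 14/81; P(data | r = 3) = (6/9)(3/9) = 2/9; P(data | r = 4) = (5/9)(4/9) = 20/81; P(data | r = 5) = (4/9)(5/9) = 20/81; P(data | r = 7) = (2/9)(7/9) = 14/81.
Weighting by the prior gives 1/6 · 8/81 = 4/243, 1/6 · 14/81 = 7/243, 1/6 · 2/9 = 1/27, 1/6 · 20/81 = 10/243, 1/6 · 20/81 = 10/243, 1/6 · 14/81 = 7/243; these sum to 47/243.
Dividing through by the total gives posterior P(r = 1 | data) = 4/47, P(r = 2 | data) = 7/47, P(r = 3 | data) = 9/47, P(r = 4 | data) = 10/47, P(r = 5 | data) = 10/47, P(r = 7 | data) = 7/47.
The predictive probability is P(white next | data) = (8/9)(4/47) + (7/9)(7/47) + (2/3)(9/47) + (5/9)(10/47) + (4/9)(10/47) + (2/9)(7/47) = 239/423.

0.565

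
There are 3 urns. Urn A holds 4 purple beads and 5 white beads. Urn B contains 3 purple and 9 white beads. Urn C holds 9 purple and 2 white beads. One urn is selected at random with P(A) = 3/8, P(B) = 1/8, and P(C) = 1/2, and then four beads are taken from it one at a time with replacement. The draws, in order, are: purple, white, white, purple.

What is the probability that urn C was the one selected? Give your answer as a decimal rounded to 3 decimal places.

For each hypothesis, P(data | H) works out to: P(data | urn A) = (4/9)(5/9)(5/9)(4/9) = 0.060966; P(data | urn B) = (3/12)(9/12)(9/12)(3/12) = 0.035156; P(data | urn C) = (9/11)(2/11)(2/11)(9/11) = 0.02213.
Multiplying each by its prior: 3/8 · 0.060966 = 0.022862, 1/8 · 0.035156 = 0.0043945, 1/2 · 0.02213 = 0.011065; with total 0.038322.
By Bayes' rule, P(urn C | data) = (0.011065) / (0.038322) = 0.28873.

0.289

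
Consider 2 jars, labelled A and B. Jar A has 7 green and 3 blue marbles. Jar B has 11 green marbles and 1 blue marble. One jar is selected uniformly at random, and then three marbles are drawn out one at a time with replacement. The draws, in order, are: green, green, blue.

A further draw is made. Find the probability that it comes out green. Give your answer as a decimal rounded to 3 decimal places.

Under each hypothesis, the probability of the observed sequence is: P(data | jar A) = (7/10)(7/10)(3/10) = 0.147; P(data | jar B) = (11/12)(11/12)(1/12) = 0.070023.
Multiplying each by its prior: 1/2 · 0.147 = 0.0735, 1/2 · 0.070023 = 0.035012; summing to 0.10851.
Dividing through by the total gives posterior P(jar A | data) = 0.67735, P(jar B | data) = 0.32265.
Averaging over the posterior, P(green next | data) = (7/10)(0.67735) + (11/12)(0.32265) = 0.76991.

0.770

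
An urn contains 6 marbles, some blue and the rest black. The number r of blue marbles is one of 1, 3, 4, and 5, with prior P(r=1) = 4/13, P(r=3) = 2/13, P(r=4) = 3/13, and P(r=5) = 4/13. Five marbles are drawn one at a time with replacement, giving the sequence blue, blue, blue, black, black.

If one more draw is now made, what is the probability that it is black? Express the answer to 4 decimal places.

For each hypothesis, P(data | H) works out to: P(data | r = 1) = (1/6)(1/6)(1/6)(5/6)(5/6) = 0.003215; P(data | r = 3) = (3/6)(3/6)(3/6)(3/6)(3/6) = 0.03125; P(data | r = 4) = (4/6)(4/6)(4/6)(2/6)(2/6) = 0.032922; P(data | r = 5) = (5/6)(5/6)(5/6)(1/6)(1/6) = 0.016075.
Weighting by the prior gives 4/13 · 0.003215 = 0.00098924, 2/13 · 0.03125 = 0.0048077, 3/13 · 0.032922 = 0.0075973, 4/13 · 0.016075 = 0.0049462; with total 0.01834.
Normalising, the posterior is P(r = 1 | data) = 0.053937, P(r = 3 | data) = 0.26214, P(r = 4 | data) = 0.41424, P(r = 5 | data) = 0.26969.
So P(black next | data) = Σ P(black next | H) P(H | data) = (5/6)(0.053937) + (1/2)(0.26214) + (1/3)(0.41424) + (1/6)(0.26969) = 0.35904.

0.3590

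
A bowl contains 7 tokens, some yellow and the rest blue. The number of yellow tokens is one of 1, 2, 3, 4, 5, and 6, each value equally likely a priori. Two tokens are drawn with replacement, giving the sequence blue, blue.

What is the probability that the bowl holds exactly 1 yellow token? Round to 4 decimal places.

0.3956

The likelihood of the observed sequence under each hypothesis: P(data | r = 1) = (6/7)(6/7) = 36/49; P(data | r = 2) = (5/7)(5/7) = 25/49; P(data | r = 3) = (4/7)(4/7) = 16/49; P(data | r = 4) = (3/7)(3/7) = 9/49; P(data | r = 5) = (2/7)(2/7) = 4/49; P(data | r = 6) = (1/7)(1/7) = 1/49.
The prior-weighted likelihoods are 1/6 · 36/49 = 6/49, 1/6 · 25/49 = 25/294, 1/6 · 16/49 = 8/147, 1/6 · 9/49 = 3/98, 1/6 · 4/49 = 2/147, 1/6 · 1/49 = 1/294; with total 13/42.
By Bayes' rule, P(r = 1 | data) = (6/49) / (13/42) = 36/91.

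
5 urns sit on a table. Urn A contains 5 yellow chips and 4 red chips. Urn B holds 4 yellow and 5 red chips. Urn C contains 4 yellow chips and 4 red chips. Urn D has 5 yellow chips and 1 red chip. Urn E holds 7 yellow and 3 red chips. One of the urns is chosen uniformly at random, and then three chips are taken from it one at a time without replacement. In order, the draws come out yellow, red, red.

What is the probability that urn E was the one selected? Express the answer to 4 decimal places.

The likelihood of the observed sequence under each hypothesis: P(data | urn A) = (5/9)(4/8)(3/7) = 0.11905; P(data | urn B) = (4/9)(5/8)(4/7) = 0.15873; P(data | urn C) = (4/8)(4/7)(3/6) = 0.14286; P(data | urn D) = (5/6)(1/5)(0/4) = 0; P(data | urn E) = (7/10)(3/9)(2/8) = 0.058333.
Weighting by the prior gives 1/5 · 0.11905 = 0.02381, 1/5 · 0.15873 = 0.031746, 1/5 · 0.14286 = 0.028571, 1/5 · 0 = 0, 1/5 · 0.058333 = 0.011667; with total 0.095794.
Hence P(urn E | data) = (0.011667) / (0.095794) = 0.12179.

0.1218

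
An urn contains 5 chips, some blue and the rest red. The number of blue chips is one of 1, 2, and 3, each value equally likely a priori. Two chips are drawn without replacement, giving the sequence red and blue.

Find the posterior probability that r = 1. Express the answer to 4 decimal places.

0.2500

For each hypothesis, P(data | H) works out to: P(data | r = 1) = (4/5)(1/4) = 1/5; P(data | r = 2) = (3/5)(2/4) = 3/10; P(data | r = 3) = (2/5)(3/4) = 3/10.
Weighting by the prior gives 1/3 · 1/5 = 1/15, 1/3 · 3/10 = 1/10, 1/3 · 3/10 = 1/10; summing to 4/15.
Therefore the posterior P(r = 1 | data) = (1/15) / (4/15) = 1/4.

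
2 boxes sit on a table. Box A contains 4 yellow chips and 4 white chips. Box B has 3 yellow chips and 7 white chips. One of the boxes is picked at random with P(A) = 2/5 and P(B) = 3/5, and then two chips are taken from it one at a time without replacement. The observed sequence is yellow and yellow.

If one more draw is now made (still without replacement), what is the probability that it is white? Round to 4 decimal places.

The likelihood of the observed sequence under each hypothesis: P(data | box A) = (4/8)(3/7) = 3/14; P(data | box B) = (3/10)(2/9) = 1/15.
The prior-weighted likelihoods are 2/5 · 3/14 = 3/35, 3/5 · 1/15 = 1/25; with total 22/175.
The posterior is then P(box A | data) = 15/22, P(box B | data) = 7/22.
Averaging over the posterior, P(white next | data) = (2/3)(15/22) + (7/8)(7/22) = 129/176.

0.7330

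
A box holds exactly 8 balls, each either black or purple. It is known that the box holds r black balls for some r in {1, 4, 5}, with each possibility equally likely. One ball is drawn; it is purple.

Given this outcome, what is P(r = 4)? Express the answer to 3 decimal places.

Under each hypothesis, the probability of this draw is: P(data | r = 1) = (7/8) = 7/8; P(data | r = 4) = (4/8) = 1/2; P(data | r = 5) = (3/8) = 3/8.
Weighting by the prior gives 1/3 · 7/8 = 7/24, 1/3 · 1/2 = 1/6, 1/3 · 3/8 = 1/8; summing to 7/12.
Therefore the posterior P(r = 4 | data) = (1/6) / (7/12) = 2/7.

0.286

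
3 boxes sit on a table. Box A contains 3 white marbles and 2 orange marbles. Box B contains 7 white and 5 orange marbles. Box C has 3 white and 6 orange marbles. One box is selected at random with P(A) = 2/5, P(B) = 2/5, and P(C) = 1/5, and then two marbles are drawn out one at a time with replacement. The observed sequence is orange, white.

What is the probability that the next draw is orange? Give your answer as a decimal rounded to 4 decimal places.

Compute the likelihood of the observed sequence for each case: P(data | box A) = (2/5)(3/5) = 0.24; P(data | box B) = (5/12)(7/12) = 0.24306; P(data | box C) = (6/9)(3/9) = 0.22222.
Weighting by the prior gives 2/5 · 0.24 = 0.096, 2/5 · 0.24306 = 0.097222, 1/5 · 0.22222 = 0.044444; summing to 0.23767.
Normalising, the posterior is P(box A | data) = 0.40393, P(box B | data) = 0.40907, P(box C | data) = 0.187.
So P(orange next | data) = Σ P(orange next | H) P(H | data) = (2/5)(0.40393) + (5/12)(0.40907) + (2/3)(0.187) = 0.45669.

0.4567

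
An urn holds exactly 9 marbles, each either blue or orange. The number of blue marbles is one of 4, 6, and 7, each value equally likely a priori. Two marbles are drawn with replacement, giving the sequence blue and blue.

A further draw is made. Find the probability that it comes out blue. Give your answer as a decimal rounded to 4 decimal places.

Under each hypothesis, the probability of the observed sequence is: P(data | r = 4) = (4/9)(4/9) = 16/81; P(data | r = 6) = (6/9)(6/9) = 4/9; P(data | r = 7) = (7/9)(7/9) = 49/81.
The prior-weighted likelihoods are 1/3 · 16/81 = 16/243, 1/3 · 4/9 = 4/27, 1/3 · 49/81 = 49/243; with total 101/243.
Dividing through by the total gives posterior P(r = 4 | data) = 16/101, P(r = 6 | data) = 36/101, P(r = 7 | data) = 49/101.
The predictive probability is P(blue next | data) = (4/9)(16/101) + (2/3)(36/101) + (7/9)(49/101) = 623/909.

0.6854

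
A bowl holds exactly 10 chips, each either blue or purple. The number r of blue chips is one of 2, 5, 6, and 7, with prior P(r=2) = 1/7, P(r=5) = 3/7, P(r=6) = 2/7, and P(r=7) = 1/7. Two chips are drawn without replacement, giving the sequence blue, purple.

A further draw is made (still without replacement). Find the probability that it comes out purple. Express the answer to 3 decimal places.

0.467

Under each hypothesis, the probability of the observed sequence is: P(data | r = 2) = (2/10)(8/9) = 8/45; P(data | r = 5) = (5/10)(5/9) = 5/18; P(data | r = 6) = (6/10)(4/9) = 4/15; P(data | r = 7) = (7/10)(3/9) = 7/30.
Weighting by the prior gives 1/7 · 8/45 = 8/315, 3/7 · 5/18 = 5/42, 2/7 · 4/15 = 8/105, 1/7 · 7/30 = 1/30; with total 16/63.
Normalising, the posterior is P(r = 2 | data) = 1/10, P(r = 5 | data) = 15/32, P(r = 6 | data) = 3/10, P(r = 7 | data) = 21/160.
The predictive probability is P(purple next | data) = (7/8)(1/10) + (1/2)(15/32) + (3/8)(3/10) + (1/4)(21/160) = 299/640.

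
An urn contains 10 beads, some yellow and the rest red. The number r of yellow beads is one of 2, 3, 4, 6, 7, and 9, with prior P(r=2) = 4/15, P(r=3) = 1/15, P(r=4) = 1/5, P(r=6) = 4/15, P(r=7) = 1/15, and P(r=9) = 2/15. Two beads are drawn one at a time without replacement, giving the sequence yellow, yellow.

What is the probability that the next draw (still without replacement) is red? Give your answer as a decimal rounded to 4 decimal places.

The likelihood of the observed sequence under each hypothesis: P(data | r = 2) = (2/10)(1/9) = 1/45; P(data | r = 3) = (3/10)(2/9) = 1/15; P(data | r = 4) = (4/10)(3/9) = 2/15; P(data | r = 6) = (6/10)(5/9) = 1/3; P(data | r = 7) = (7/10)(6/9) = 7/15; P(data | r = 9) = (9/10)(8/9) = 4/5.
Weighting by the prior gives 4/15 · 1/45 = 4/675, 1/15 · 1/15 = 1/225, 1/5 · 2/15 = 2/75, 4/15 · 1/3 = 4/45, 1/15 · 7/15 = 7/225, 2/15 · 4/5 = 8/75; these sum to 178/675.
Normalising, the posterior is P(r = 2 | data) = 2/89, P(r = 3 | data) = 3/178, P(r = 4 | data) = 9/89, P(r = 6 | data) = 30/89, P(r = 7 | data) = 21/178, P(r = 9 | data) = 36/89.
So P(red next | data) = Σ P(red next | H) P(H | data) = (1)(2/89) + (7/8)(3/178) + (3/4)(9/89) + (1/2)(30/89) + (3/8)(21/178) + (1/8)(36/89) = 67/178.

0.3764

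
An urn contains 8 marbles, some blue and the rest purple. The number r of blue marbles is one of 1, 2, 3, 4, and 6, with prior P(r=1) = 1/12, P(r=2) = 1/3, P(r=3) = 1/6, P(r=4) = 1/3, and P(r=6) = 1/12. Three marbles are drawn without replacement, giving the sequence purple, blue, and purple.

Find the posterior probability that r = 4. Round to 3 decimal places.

The likelihood of the observed sequence under each hypothesis: P(data | r = 1) = (7/8)(1/7)(6/6) = 1/8; P(data | r = 2) = (6/8)(2/7)(5/6) = 5/28; P(data | r = 3) = (5/8)(3/7)(4/6) = 5/28; P(data | r = 4) = (4/8)(4/7)(3/6) = 1/7; P(data | r = 6) = (2/8)(6/7)(1/6) = 1/28.
Multiplying each by its prior: 1/12 · 1/8 = 1/96, 1/3 · 5/28 = 5/84, 1/6 · 5/28 = 5/168, 1/3 · 1/7 = 1/21, 1/12 · 1/28 = 1/336; these sum to 101/672.
Hence P(r = 4 | data) = (1/21) / (101/672) = 32/101.

0.317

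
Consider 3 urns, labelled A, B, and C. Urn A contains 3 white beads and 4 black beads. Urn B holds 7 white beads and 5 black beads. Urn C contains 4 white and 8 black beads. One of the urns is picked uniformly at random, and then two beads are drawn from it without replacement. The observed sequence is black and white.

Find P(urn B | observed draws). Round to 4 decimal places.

Compute the likelihood of the observed sequence for each case: P(data | urn A) = (4/7)(3/6) = 0.28571; P(data | urn B) = (5/12)(7/11) = 0.26515; P(data | urn C) = (8/12)(4/11) = 0.24242.
Multiplying each by its prior: 1/3 · 0.28571 = 0.095238, 1/3 · 0.26515 = 0.088384, 1/3 · 0.24242 = 0.080808; these sum to 0.26443.
Therefore the posterior P(urn B | data) = (0.088384) / (0.26443) = 0.33424.

0.3342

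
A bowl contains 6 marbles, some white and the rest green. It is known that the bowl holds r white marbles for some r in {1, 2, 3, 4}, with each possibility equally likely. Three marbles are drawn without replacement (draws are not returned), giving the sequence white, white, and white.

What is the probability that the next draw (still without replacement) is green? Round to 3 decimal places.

0.733

The likelihood of the observed sequence under each hypothesis: P(data | r = 1) = (1/6)(0/5) = 0; P(data | r = 2) = (2/6)(1/5)(0/4) = 0; P(data | r = 3) = (3/6)(2/5)(1/4) = 1/20; P(data | r = 4) = (4/6)(3/5)(2/4) = 1/5.
The prior-weighted likelihoods are 1/4 · 0 = 0, 1/4 · 0 = 0, 1/4 · 1/20 = 1/80, 1/4 · 1/5 = 1/20; summing to 1/16.
Dividing through by the total gives posterior P(r = 1 | data) = 0, P(r = 2 | data) = 0, P(r = 3 | data) = 1/5, P(r = 4 | data) = 4/5.
So P(green next | data) = Σ P(green next | H) P(H | data) = (1)(1/5) + (2/3)(4/5) = 11/15.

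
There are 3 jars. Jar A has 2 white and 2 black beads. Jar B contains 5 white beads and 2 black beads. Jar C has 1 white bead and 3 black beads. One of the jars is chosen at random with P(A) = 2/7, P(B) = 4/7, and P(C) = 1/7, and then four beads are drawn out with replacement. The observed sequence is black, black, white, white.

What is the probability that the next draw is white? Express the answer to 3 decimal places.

Under each hypothesis, the probability of the observed sequence is: P(data | jar A) = (2/4)(2/4)(2/4)(2/4) = 0.0625; P(data | jar B) = (2/7)(2/7)(5/7)(5/7) = 0.041649; P(data | jar C) = (3/4)(3/4)(1/4)(1/4) = 0.035156.
Weighting by the prior gives 2/7 · 0.0625 = 0.017857, 4/7 · 0.041649 = 0.0238, 1/7 · 0.035156 = 0.0050223; with total 0.046679.
Normalising, the posterior is P(jar A | data) = 0.38255, P(jar B | data) = 0.50986, P(jar C | data) = 0.10759.
Averaging over the posterior, P(white next | data) = (1/2)(0.38255) + (5/7)(0.50986) + (1/4)(0.10759) = 0.58236.

0.582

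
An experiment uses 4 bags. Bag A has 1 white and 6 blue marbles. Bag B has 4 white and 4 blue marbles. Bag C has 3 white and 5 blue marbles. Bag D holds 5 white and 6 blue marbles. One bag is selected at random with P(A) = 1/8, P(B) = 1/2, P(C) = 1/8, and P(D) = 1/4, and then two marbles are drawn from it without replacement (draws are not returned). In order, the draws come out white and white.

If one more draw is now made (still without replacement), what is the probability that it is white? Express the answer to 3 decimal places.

0.320

The likelihood of the observed sequence under each hypothesis: P(data | bag A) = (1/7)(0/6) = 0; P(data | bag B) = (4/8)(3/7) = 0.21429; P(data | bag C) = (3/8)(2/7) = 0.10714; P(data | bag D) = (5/11)(4/10) = 0.18182.
Multiplying each by its prior: 1/8 · 0 = 0, 1/2 · 0.21429 = 0.10714, 1/8 · 0.10714 = 0.013393, 1/4 · 0.18182 = 0.045455; these sum to 0.16599.
The posterior is then P(bag A | data) = 0, P(bag B | data) = 0.64548, P(bag C | data) = 0.080685, P(bag D | data) = 0.27384.
The predictive probability is P(white next | data) = (1/3)(0.64548) + (1/6)(0.080685) + (1/3)(0.27384) = 0.31989.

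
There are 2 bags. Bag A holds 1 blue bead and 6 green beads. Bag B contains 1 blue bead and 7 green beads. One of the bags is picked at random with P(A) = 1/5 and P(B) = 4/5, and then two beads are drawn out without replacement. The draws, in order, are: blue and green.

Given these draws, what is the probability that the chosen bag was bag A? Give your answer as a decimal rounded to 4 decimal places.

0.2222

Under each hypothesis, the probability of the observed sequence is: P(data | bag A) = (1/7)(6/6) = 1/7; P(data | bag B) = (1/8)(7/7) = 1/8.
Weighting by the prior gives 1/5 · 1/7 = 1/35, 4/5 · 1/8 = 1/10; with total 9/70.
Therefore the posterior P(bag A | data) = (1/35) / (9/70) = 2/9.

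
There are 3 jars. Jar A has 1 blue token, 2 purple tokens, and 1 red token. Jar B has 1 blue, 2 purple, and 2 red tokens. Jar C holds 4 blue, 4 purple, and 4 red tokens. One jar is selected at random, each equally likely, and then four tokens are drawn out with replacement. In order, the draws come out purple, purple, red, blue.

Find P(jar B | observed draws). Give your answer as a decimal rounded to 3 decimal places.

0.314

Under each hypothesis, the probability of the observed sequence is: P(data | jar A) = (2/4)(2/4)(1/4)(1/4) = 0.015625; P(data | jar B) = (2/5)(2/5)(2/5)(1/5) = 0.0128; P(data | jar C) = (4/12)(4/12)(4/12)(4/12) = 0.012346.
Multiplying each by its prior: 1/3 · 0.015625 = 0.0052083, 1/3 · 0.0128 = 0.0042667, 1/3 · 0.012346 = 0.0041152; these sum to 0.01359.
Hence P(jar B | data) = (0.0042667) / (0.01359) = 0.31395.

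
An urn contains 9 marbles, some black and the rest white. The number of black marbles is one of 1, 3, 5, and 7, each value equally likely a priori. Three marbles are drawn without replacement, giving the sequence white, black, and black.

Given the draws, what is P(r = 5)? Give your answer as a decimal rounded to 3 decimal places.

0.400

Under each hypothesis, the probability of the observed sequence is: P(data | r = 1) = (8/9)(1/8)(0/7) = 0; P(data | r = 3) = (6/9)(3/8)(2/7) = 1/14; P(data | r = 5) = (4/9)(5/8)(4/7) = 10/63; P(data | r = 7) = (2/9)(7/8)(6/7) = 1/6.
Weighting by the prior gives 1/4 · 0 = 0, 1/4 · 1/14 = 1/56, 1/4 · 10/63 = 5/126, 1/4 · 1/6 = 1/24; summing to 25/252.
Hence P(r = 5 | data) = (5/126) / (25/252) = 2/5.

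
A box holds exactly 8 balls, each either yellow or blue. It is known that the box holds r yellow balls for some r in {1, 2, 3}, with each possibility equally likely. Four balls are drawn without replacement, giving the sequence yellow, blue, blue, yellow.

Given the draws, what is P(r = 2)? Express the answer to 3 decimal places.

Under each hypothesis, the probability of the observed sequence is: P(data | r = 1) = (1/8)(7/7)(6/6)(0/5) = 0; P(data | r = 2) = (2/8)(6/7)(5/6)(1/5) = 1/28; P(data | r = 3) = (3/8)(5/7)(4/6)(2/5) = 1/14.
The prior-weighted likelihoods are 1/3 · 0 = 0, 1/3 · 1/28 = 1/84, 1/3 · 1/14 = 1/42; summing to 1/28.
By Bayes' rule, P(r = 2 | data) = (1/84) / (1/28) = 1/3.

0.333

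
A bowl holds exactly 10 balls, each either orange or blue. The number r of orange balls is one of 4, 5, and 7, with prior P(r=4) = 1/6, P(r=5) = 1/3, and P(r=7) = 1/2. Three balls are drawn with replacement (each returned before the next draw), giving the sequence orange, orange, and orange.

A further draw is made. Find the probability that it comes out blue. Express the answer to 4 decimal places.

For each hypothesis, P(data | H) works out to: P(data | r = 4) = (4/10)(4/10)(4/10) = 0.064; P(data | r = 5) = (5/10)(5/10)(5/10) = 0.125; P(data | r = 7) = (7/10)(7/10)(7/10) = 0.343.
Weighting by the prior gives 1/6 · 0.064 = 0.010667, 1/3 · 0.125 = 0.041667, 1/2 · 0.343 = 0.1715; these sum to 0.22383.
The posterior is then P(r = 4 | data) = 0.047655, P(r = 5 | data) = 0.18615, P(r = 7 | data) = 0.7662.
So P(blue next | data) = Σ P(blue next | H) P(H | data) = (3/5)(0.047655) + (1/2)(0.18615) + (3/10)(0.7662) = 0.35153.

0.3515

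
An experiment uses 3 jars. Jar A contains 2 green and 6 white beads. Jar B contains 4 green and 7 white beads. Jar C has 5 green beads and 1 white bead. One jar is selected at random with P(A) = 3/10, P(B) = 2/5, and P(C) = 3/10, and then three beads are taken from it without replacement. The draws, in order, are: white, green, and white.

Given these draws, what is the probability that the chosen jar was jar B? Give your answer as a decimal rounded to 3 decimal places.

Under each hypothesis, the probability of the observed sequence is: P(data | jar A) = (6/8)(2/7)(5/6) = 0.17857; P(data | jar B) = (7/11)(4/10)(6/9) = 0.1697; P(data | jar C) = (1/6)(5/5)(0/4) = 0.
Weighting by the prior gives 3/10 · 0.17857 = 0.053571, 2/5 · 0.1697 = 0.067879, 3/10 · 0 = 0; with total 0.12145.
So P(jar B | data) = (0.067879) / (0.12145) = 0.5589.

0.559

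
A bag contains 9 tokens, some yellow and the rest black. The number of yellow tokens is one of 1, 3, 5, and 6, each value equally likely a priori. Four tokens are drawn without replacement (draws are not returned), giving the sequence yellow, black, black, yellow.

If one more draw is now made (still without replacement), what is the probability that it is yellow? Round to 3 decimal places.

0.540

Under each hypothesis, the probability of the observed sequence is: P(data | r = 1) = (1/9)(8/8)(7/7)(0/6) = 0; P(data | r = 3) = (3/9)(6/8)(5/7)(2/6) = 5/84; P(data | r = 5) = (5/9)(4/8)(3/7)(4/6) = 5/63; P(data | r = 6) = (6/9)(3/8)(2/7)(5/6) = 5/84.
Multiplying each by its prior: 1/4 · 0 = 0, 1/4 · 5/84 = 5/336, 1/4 · 5/63 = 5/252, 1/4 · 5/84 = 5/336; summing to 25/504.
Dividing through by the total gives posterior P(r = 1 | data) = 0, P(r = 3 | data) = 3/10, P(r = 5 | data) = 2/5, P(r = 6 | data) = 3/10.
So P(yellow next | data) = Σ P(yellow next | H) P(H | data) = (1/5)(3/10) + (3/5)(2/5) + (4/5)(3/10) = 27/50.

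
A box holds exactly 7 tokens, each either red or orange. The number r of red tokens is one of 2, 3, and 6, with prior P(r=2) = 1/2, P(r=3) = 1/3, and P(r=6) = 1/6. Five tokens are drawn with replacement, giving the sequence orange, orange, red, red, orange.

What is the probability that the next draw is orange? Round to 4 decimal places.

0.6454

Under each hypothesis, the probability of the observed sequence is: P(data | r = 2) = (5/7)(5/7)(2/7)(2/7)(5/7) = 0.02975; P(data | r = 3) = (4/7)(4/7)(3/7)(3/7)(4/7) = 0.034271; P(data | r = 6) = (1/7)(1/7)(6/7)(6/7)(1/7) = 0.002142.
Multiplying each by its prior: 1/2 · 0.02975 = 0.014875, 1/3 · 0.034271 = 0.011424, 1/6 · 0.002142 = 0.00035699; with total 0.026656.
Dividing through by the total gives posterior P(r = 2 | data) = 0.55804, P(r = 3 | data) = 0.42857, P(r = 6 | data) = 0.013393.
So P(orange next | data) = Σ P(orange next | H) P(H | data) = (5/7)(0.55804) + (4/7)(0.42857) + (1/7)(0.013393) = 0.64541.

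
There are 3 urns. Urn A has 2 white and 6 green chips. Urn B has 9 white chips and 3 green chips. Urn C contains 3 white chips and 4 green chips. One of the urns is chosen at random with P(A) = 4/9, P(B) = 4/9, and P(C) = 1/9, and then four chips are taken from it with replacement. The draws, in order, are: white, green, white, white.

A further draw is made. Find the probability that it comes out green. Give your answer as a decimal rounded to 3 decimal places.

0.324

For each hypothesis, P(data | H) works out to: P(data | urn A) = (2/8)(6/8)(2/8)(2/8) = 0.011719; P(data | urn B) = (9/12)(3/12)(9/12)(9/12) = 0.10547; P(data | urn C) = (3/7)(4/7)(3/7)(3/7) = 0.044981.
The prior-weighted likelihoods are 4/9 · 0.011719 = 0.0052083, 4/9 · 0.10547 = 0.046875, 1/9 · 0.044981 = 0.0049979; summing to 0.057081.
Normalising, the posterior is P(urn A | data) = 0.091244, P(urn B | data) = 0.8212, P(urn C | data) = 0.087558.
Averaging over the posterior, P(green next | data) = (3/4)(0.091244) + (1/4)(0.8212) + (4/7)(0.087558) = 0.32377.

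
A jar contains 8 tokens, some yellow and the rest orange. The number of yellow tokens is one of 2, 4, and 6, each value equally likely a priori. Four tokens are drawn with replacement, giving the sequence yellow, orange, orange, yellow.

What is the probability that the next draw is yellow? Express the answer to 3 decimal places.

For each hypothesis, P(data | H) works out to: P(data | r = 2) = (2/8)(6/8)(6/8)(2/8) = 9/256; P(data | r = 4) = (4/8)(4/8)(4/8)(4/8) = 1/16; P(data | r = 6) = (6/8)(2/8)(2/8)(6/8) = 9/256.
Weighting by the prior gives 1/3 · 9/256 = 3/256, 1/3 · 1/16 = 1/48, 1/3 · 9/256 = 3/256; with total 17/384.
Dividing through by the total gives posterior P(r = 2 | data) = 9/34, P(r = 4 | data) = 8/17, P(r = 6 | data) = 9/34.
The predictive probability is P(yellow next | data) = (1/4)(9/34) + (1/2)(8/17) + (3/4)(9/34) = 1/2.

0.500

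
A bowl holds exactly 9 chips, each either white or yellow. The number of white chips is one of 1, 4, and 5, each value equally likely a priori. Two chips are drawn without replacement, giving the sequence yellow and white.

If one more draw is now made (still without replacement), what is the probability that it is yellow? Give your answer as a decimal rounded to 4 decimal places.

Under each hypothesis, the probability of the observed sequence is: P(data | r = 1) = (8/9)(1/8) = 1/9; P(data | r = 4) = (5/9)(4/8) = 5/18; P(data | r = 5) = (4/9)(5/8) = 5/18.
Multiplying each by its prior: 1/3 · 1/9 = 1/27, 1/3 · 5/18 = 5/54, 1/3 · 5/18 = 5/54; these sum to 2/9.
Normalising, the posterior is P(r = 1 | data) = 1/6, P(r = 4 | data) = 5/12, P(r = 5 | data) = 5/12.
Averaging over the posterior, P(yellow next | data) = (1)(1/6) + (4/7)(5/12) + (3/7)(5/12) = 7/12.

0.5833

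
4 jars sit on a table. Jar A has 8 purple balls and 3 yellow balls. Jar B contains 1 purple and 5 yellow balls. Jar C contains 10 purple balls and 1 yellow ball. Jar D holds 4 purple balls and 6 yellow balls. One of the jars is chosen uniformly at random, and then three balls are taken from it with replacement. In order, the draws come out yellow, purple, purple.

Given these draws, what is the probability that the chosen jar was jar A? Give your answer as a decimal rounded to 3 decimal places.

Under each hypothesis, the probability of the observed sequence is: P(data | jar A) = (3/11)(8/11)(8/11) = 0.14425; P(data | jar B) = (5/6)(1/6)(1/6) = 0.023148; P(data | jar C) = (1/11)(10/11)(10/11) = 0.075131; P(data | jar D) = (6/10)(4/10)(4/10) = 0.096.
Multiplying each by its prior: 1/4 · 0.14425 = 0.036063, 1/4 · 0.023148 = 0.005787, 1/4 · 0.075131 = 0.018783, 1/4 · 0.096 = 0.024; with total 0.084633.
Hence P(jar A | data) = (0.036063) / (0.084633) = 0.42611.

0.426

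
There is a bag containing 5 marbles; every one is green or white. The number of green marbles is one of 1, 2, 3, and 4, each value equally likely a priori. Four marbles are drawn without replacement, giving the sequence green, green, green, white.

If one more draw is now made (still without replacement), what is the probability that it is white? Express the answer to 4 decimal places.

Compute the likelihood of the observed sequence for each case: P(data | r = 1) = (1/5)(0/4) = 0; P(data | r = 2) = (2/5)(1/4)(0/3) = 0; P(data | r = 3) = (3/5)(2/4)(1/3)(2/2) = 1/10; P(data | r = 4) = (4/5)(3/4)(2/3)(1/2) = 1/5.
Multiplying each by its prior: 1/4 · 0 = 0, 1/4 · 0 = 0, 1/4 · 1/10 = 1/40, 1/4 · 1/5 = 1/20; with total 3/40.
Dividing through by the total gives posterior P(r = 1 | data) = 0, P(r = 2 | data) = 0, P(r = 3 | data) = 1/3, P(r = 4 | data) = 2/3.
Averaging over the posterior, P(white next | data) = (1)(1/3) + (0)(2/3) = 1/3.

0.3333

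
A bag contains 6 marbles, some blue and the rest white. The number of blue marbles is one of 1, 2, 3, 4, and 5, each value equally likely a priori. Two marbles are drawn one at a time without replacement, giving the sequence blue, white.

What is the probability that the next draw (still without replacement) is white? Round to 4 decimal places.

0.5000

Compute the likelihood of the observed sequence for each case: P(data | r = 1) = (1/6)(5/5) = 1/6; P(data | r = 2) = (2/6)(4/5) = 4/15; P(data | r = 3) = (3/6)(3/5) = 3/10; P(data | r = 4) = (4/6)(2/5) = 4/15; P(data | r = 5) = (5/6)(1/5) = 1/6.
Weighting by the prior gives 1/5 · 1/6 = 1/30, 1/5 · 4/15 = 4/75, 1/5 · 3/10 = 3/50, 1/5 · 4/15 = 4/75, 1/5 · 1/6 = 1/30; summing to 7/30.
Dividing through by the total gives posterior P(r = 1 | data) = 1/7, P(r = 2 | data) = 8/35, P(r = 3 | data) = 9/35, P(r = 4 | data) = 8/35, P(r = 5 | data) = 1/7.
So P(white next | data) = Σ P(white next | H) P(H | data) = (1)(1/7) + (3/4)(8/35) + (1/2)(9/35) + (1/4)(8/35) + (0)(1/7) = 1/2.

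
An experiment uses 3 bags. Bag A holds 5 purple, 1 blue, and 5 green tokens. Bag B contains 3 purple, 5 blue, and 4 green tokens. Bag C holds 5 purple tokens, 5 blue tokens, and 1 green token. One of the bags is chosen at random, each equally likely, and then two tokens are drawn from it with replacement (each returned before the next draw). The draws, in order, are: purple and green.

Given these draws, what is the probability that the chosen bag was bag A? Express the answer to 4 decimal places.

0.6237

The likelihood of the observed sequence under each hypothesis: P(data | bag A) = (5/11)(5/11) = 0.20661; P(data | bag B) = (3/12)(4/12) = 0.083333; P(data | bag C) = (5/11)(1/11) = 0.041322.
Multiplying each by its prior: 1/3 · 0.20661 = 0.068871, 1/3 · 0.083333 = 0.027778, 1/3 · 0.041322 = 0.013774; with total 0.11042.
Therefore the posterior P(bag A | data) = (0.068871) / (0.11042) = 0.6237.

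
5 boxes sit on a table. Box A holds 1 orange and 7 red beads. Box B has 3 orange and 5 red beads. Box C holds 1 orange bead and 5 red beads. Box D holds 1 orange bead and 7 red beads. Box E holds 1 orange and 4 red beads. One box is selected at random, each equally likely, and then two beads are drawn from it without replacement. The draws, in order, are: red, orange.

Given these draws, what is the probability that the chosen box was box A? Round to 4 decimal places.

The likelihood of the observed sequence under each hypothesis: P(data | box A) = (7/8)(1/7) = 0.125; P(data | box B) = (5/8)(3/7) = 0.26786; P(data | box C) = (5/6)(1/5) = 0.16667; P(data | box D) = (7/8)(1/7) = 0.125; P(data | box E) = (4/5)(1/4) = 0.2.
Multiplying each by its prior: 1/5 · 0.125 = 0.025, 1/5 · 0.26786 = 0.053571, 1/5 · 0.16667 = 0.033333, 1/5 · 0.125 = 0.025, 1/5 · 0.2 = 0.04; summing to 0.1769.
Hence P(box A | data) = (0.025) / (0.1769) = 0.14132.

0.1413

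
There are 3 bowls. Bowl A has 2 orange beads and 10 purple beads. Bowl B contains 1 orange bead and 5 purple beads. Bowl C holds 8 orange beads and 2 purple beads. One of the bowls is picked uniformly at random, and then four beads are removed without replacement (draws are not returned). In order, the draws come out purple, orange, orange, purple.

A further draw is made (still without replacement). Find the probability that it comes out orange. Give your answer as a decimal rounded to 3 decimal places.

For each hypothesis, P(data | H) works out to: P(data | bowl A) = (10/12)(2/11)(1/10)(9/9) = 0.015152; P(data | bowl B) = (5/6)(1/5)(0/4) = 0; P(data | bowl C) = (2/10)(8/9)(7/8)(1/7) = 0.022222.
Multiplying each by its prior: 1/3 · 0.015152 = 0.0050505, 1/3 · 0 = 0, 1/3 · 0.022222 = 0.0074074; with total 0.012458.
The posterior is then P(bowl A | data) = 0.40541, P(bowl B | data) = 0, P(bowl C | data) = 0.59459.
Averaging over the posterior, P(orange next | data) = (0)(0.40541) + (1)(0.59459) = 0.59459.

0.595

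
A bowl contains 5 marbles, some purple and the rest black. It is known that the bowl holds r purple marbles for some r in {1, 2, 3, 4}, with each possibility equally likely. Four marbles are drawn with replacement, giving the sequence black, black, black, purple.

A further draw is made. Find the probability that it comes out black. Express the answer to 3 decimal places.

Under each hypothesis, the probability of the observed sequence is: P(data | r = 1) = (4/5)(4/5)(4/5)(1/5) = 0.1024; P(data | r = 2) = (3/5)(3/5)(3/5)(2/5) = 0.0864; P(data | r = 3) = (2/5)(2/5)(2/5)(3/5) = 0.0384; P(data | r = 4) = (1/5)(1/5)(1/5)(4/5) = 0.0064.
The prior-weighted likelihoods are 1/4 · 0.1024 = 0.0256, 1/4 · 0.0864 = 0.0216, 1/4 · 0.0384 = 0.0096, 1/4 · 0.0064 = 0.0016; these sum to 0.0584.
Normalising, the posterior is P(r = 1 | data) = 0.43836, P(r = 2 | data) = 0.36986, P(r = 3 | data) = 0.16438, P(r = 4 | data) = 0.027397.
The predictive probability is P(black next | data) = (4/5)(0.43836) + (3/5)(0.36986) + (2/5)(0.16438) + (1/5)(0.027397) = 0.64384.

0.644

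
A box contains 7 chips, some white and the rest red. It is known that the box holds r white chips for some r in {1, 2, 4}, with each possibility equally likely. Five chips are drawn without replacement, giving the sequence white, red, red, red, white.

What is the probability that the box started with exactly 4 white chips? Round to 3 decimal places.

0.375

For each hypothesis, P(data | H) works out to: P(data | r = 1) = (1/7)(6/6)(5/5)(4/4)(0/3) = 0; P(data | r = 2) = (2/7)(5/6)(4/5)(3/4)(1/3) = 1/21; P(data | r = 4) = (4/7)(3/6)(2/5)(1/4)(3/3) = 1/35.
The prior-weighted likelihoods are 1/3 · 0 = 0, 1/3 · 1/21 = 1/63, 1/3 · 1/35 = 1/105; summing to 8/315.
By Bayes' rule, P(r = 4 | data) = (1/105) / (8/315) = 3/8.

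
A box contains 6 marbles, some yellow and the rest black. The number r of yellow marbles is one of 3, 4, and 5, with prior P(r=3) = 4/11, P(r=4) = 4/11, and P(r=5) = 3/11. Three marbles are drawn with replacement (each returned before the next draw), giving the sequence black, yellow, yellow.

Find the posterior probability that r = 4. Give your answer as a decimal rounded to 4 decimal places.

0.4116

Under each hypothesis, the probability of the observed sequence is: P(data | r = 3) = (3/6)(3/6)(3/6) = 0.125; P(data | r = 4) = (2/6)(4/6)(4/6) = 0.14815; P(data | r = 5) = (1/6)(5/6)(5/6) = 0.11574.
Weighting by the prior gives 4/11 · 0.125 = 0.045455, 4/11 · 0.14815 = 0.053872, 3/11 · 0.11574 = 0.031566; with total 0.13089.
So P(r = 4 | data) = (0.053872) / (0.13089) = 0.41158.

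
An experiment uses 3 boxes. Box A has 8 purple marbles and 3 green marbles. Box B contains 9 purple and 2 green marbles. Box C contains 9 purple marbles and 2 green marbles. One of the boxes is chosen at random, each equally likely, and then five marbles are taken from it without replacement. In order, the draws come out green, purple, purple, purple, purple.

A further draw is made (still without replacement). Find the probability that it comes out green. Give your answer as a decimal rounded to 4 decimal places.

0.2157

The likelihood of the observed sequence under each hypothesis: P(data | box A) = (3/11)(8/10)(7/9)(6/8)(5/7) = 1/11; P(data | box B) = (2/11)(9/10)(8/9)(7/8)(6/7) = 6/55; P(data | box C) = (2/11)(9/10)(8/9)(7/8)(6/7) = 6/55.
Weighting by the prior gives 1/3 · 1/11 = 1/33, 1/3 · 6/55 = 2/55, 1/3 · 6/55 = 2/55; with total 17/165.
The posterior is then P(box A | data) = 5/17, P(box B | data) = 6/17, P(box C | data) = 6/17.
So P(green next | data) = Σ P(green next | H) P(H | data) = (1/3)(5/17) + (1/6)(6/17) + (1/6)(6/17) = 11/51.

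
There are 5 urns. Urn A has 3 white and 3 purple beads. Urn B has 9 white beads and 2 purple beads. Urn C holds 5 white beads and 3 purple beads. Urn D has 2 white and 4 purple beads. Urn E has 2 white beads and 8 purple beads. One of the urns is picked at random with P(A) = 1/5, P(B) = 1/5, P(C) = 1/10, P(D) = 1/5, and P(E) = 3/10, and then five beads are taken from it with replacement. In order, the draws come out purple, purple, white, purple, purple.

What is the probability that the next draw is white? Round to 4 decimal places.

Compute the likelihood of the observed sequence for each case: P(data | urn A) = (3/6)(3/6)(3/6)(3/6)(3/6) = 0.03125; P(data | urn B) = (2/11)(2/11)(9/11)(2/11)(2/11) = 0.00089413; P(data | urn C) = (3/8)(3/8)(5/8)(3/8)(3/8) = 0.01236; P(data | urn D) = (4/6)(4/6)(2/6)(4/6)(4/6) = 0.065844; P(data | urn E) = (8/10)(8/10)(2/10)(8/10)(8/10) = 0.08192.
Multiplying each by its prior: 1/5 · 0.03125 = 0.00625, 1/5 · 0.00089413 = 0.00017883, 1/10 · 0.01236 = 0.001236, 1/5 · 0.065844 = 0.013169, 3/10 · 0.08192 = 0.024576; summing to 0.04541.
The posterior is then P(urn A | data) = 0.13764, P(urn B | data) = 0.0039381, P(urn C | data) = 0.027218, P(urn D | data) = 0.29, P(urn E | data) = 0.54121.
Averaging over the posterior, P(white next | data) = (1/2)(0.13764) + (9/11)(0.0039381) + (5/8)(0.027218) + (1/3)(0.29) + (1/5)(0.54121) = 0.29396.

0.2940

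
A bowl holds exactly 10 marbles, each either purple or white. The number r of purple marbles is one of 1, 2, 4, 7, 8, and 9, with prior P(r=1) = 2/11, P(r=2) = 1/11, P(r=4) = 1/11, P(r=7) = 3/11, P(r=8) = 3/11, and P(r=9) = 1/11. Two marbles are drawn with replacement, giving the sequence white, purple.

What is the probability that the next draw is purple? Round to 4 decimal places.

The likelihood of the observed sequence under each hypothesis: P(data | r = 1) = (9/10)(1/10) = 0.09; P(data | r = 2) = (8/10)(2/10) = 0.16; P(data | r = 4) = (6/10)(4/10) = 0.24; P(data | r = 7) = (3/10)(7/10) = 0.21; P(data | r = 8) = (2/10)(8/10) = 0.16; P(data | r = 9) = (1/10)(9/10) = 0.09.
Multiplying each by its prior: 2/11 · 0.09 = 0.016364, 1/11 · 0.16 = 0.014545, 1/11 · 0.24 = 0.021818, 3/11 · 0.21 = 0.057273, 3/11 · 0.16 = 0.043636, 1/11 · 0.09 = 0.0081818; with total 0.16182.
Normalising, the posterior is P(r = 1 | data) = 0.10112, P(r = 2 | data) = 0.089888, P(r = 4 | data) = 0.13483, P(r = 7 | data) = 0.35393, P(r = 8 | data) = 0.26966, P(r = 9 | data) = 0.050562.
So P(purple next | data) = Σ P(purple next | H) P(H | data) = (1/10)(0.10112) + (1/5)(0.089888) + (2/5)(0.13483) + (7/10)(0.35393) + (4/5)(0.26966) + (9/10)(0.050562) = 0.59101.

0.5910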